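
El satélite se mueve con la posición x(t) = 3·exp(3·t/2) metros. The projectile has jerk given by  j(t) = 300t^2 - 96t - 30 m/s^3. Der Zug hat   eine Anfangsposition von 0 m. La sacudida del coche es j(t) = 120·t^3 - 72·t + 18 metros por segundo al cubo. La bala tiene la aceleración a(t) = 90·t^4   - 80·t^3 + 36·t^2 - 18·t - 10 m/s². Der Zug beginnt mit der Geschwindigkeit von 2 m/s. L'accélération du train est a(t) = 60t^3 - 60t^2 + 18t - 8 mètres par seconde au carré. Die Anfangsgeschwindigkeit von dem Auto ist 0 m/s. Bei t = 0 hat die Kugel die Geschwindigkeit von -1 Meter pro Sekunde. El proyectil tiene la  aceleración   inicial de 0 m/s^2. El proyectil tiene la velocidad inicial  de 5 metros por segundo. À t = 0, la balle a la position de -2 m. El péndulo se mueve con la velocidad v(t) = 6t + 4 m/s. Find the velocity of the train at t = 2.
We must find the integral of our acceleration equation a(t) = 60·t^3 - 60·t^2 + 18·t - 8 1 time. Finding the integral of a(t) and using v(0) = 2: v(t) = 15·t^4 - 20·t^3 + 9·t^2 - 8·t + 2. Using v(t) = 15·t^4 - 20·t^3 + 9·t^2 - 8·t + 2 and substituting t = 2, we find v = 102.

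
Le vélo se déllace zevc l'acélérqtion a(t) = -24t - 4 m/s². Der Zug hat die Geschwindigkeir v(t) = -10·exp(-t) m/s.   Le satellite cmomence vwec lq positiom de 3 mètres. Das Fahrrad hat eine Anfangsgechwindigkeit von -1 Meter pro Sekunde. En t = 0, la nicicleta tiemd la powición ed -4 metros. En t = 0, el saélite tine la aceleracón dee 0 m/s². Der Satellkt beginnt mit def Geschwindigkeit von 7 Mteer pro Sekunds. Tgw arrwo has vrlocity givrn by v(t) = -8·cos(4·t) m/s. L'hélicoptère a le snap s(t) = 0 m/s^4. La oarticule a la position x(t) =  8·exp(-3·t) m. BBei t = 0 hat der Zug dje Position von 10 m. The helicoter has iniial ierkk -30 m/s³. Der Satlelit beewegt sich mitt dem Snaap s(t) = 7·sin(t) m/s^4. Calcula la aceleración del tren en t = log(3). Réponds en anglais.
Starting from velocity v(t) = -10·exp(-t), we take 1 derivative. The derivative of velocity gives acceleration: a(t) = 10·exp(-t). From the given acceleration equation a(t) = 10·exp(-t), we substitute t = log(3) to get a = 10/3.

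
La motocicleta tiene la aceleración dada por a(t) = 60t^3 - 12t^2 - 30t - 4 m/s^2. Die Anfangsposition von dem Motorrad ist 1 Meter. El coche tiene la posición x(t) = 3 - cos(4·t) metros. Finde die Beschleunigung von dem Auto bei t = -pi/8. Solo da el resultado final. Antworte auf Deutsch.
Die Beschleunigung bei t = -pi/8 ist a = 0.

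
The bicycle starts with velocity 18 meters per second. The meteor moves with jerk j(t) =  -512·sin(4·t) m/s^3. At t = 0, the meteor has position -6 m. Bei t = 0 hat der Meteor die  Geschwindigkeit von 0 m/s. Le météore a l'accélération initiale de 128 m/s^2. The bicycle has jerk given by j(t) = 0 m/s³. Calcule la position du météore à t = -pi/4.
En partant du jerk j(t) = -512·sin(4·t), nous prenons 3 intégrales. L'intégrale du jerk, avec a(0) = 128, donne l'accélération: a(t) = 128·cos(4·t). La primitive de l'accélération est la vitesse. En utilisant v(0) = 0, nous obtenons v(t) = 32·sin(4·t). En prenant ∫v(t)dt et en appliquant x(0) = -6, nous trouvons x(t) = 2 - 8·cos(4·t). De l'équation de la position x(t) = 2 - 8·cos(4·t), nous substituons t = -pi/4 pour obtenir x = 10.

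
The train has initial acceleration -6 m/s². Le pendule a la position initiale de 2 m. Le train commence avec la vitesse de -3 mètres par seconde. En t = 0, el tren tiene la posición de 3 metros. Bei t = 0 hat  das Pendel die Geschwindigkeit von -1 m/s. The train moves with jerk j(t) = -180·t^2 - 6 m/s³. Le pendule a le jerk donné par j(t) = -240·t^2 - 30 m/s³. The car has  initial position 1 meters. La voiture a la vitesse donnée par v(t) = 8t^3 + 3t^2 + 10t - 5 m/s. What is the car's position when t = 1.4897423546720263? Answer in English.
Starting from velocity v(t) = 8·t^3 + 3·t^2 + 10·t - 5, we take 1 antiderivative. The antiderivative of velocity is position. Using x(0) = 1, we get x(t) = 2·t^4 + t^3 + 5·t^2 - 5·t + 1. We have position x(t) = 2·t^4 + t^3 + 5·t^2 - 5·t + 1. Substituting t = 1.4897423546720263: x(1.4897423546720263) = 17.8050545121157.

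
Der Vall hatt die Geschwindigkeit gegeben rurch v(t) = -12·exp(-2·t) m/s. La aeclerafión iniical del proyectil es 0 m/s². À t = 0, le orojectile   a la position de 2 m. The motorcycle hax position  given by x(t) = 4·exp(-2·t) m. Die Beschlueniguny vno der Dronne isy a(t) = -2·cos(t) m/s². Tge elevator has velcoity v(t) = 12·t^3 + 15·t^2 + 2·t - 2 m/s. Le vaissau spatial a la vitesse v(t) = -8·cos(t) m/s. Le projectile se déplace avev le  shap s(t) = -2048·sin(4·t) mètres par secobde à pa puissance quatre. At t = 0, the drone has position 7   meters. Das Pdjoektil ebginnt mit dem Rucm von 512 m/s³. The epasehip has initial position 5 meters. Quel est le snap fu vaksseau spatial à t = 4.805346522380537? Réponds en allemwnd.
Um dies zu lösen, müssen wir 3 Ableitungen unserer Gleichung für die Geschwindigkeit v(t) = -8·cos(t) nehmen. Mit d/dt von v(t) finden wir a(t) = 8·sin(t). Die Ableitung von der Beschleunigung ergibt den Ruck: j(t) = 8·cos(t). Durch Ableiten von dem Ruck erhalten wir den Snap: s(t) = -8·sin(t). Mit s(t) = -8·sin(t) und Einsetzen von t = 4.805346522380537, finden wir s = 7.96546046393934.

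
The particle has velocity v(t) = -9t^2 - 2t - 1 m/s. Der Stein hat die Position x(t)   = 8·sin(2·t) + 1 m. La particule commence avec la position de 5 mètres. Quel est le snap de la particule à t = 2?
Nous devons dériver notre équation de la vitesse v(t) = -9·t^2 - 2·t - 1 3 fois. En dérivant la vitesse, nous obtenons l'accélération: a(t) = -18·t - 2. La dérivée de l'accélération donne le jerk: j(t) = -18. La dérivée du jerk donne le snap: s(t) = 0. Nous avons le snap s(t) = 0. En substituant t = 2: s(2) = 0.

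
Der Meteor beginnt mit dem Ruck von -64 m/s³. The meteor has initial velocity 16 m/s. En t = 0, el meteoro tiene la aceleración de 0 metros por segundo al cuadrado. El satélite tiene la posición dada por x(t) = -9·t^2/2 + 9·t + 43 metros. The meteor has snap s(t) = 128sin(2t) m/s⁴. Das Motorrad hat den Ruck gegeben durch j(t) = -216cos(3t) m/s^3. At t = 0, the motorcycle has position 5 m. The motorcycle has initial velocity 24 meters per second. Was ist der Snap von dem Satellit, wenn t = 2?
Wir müssen unsere Gleichung für die Position x(t) = -9·t^2/2 + 9·t + 43 4-mal ableiten. Mit d/dt von x(t) finden wir v(t) = 9 - 9·t. Die Ableitung von der Geschwindigkeit ergibt die Beschleunigung: a(t) = -9. Durch Ableiten von der Beschleunigung erhalten wir den Ruck: j(t) = 0. Die Ableitung von dem Ruck ergibt den Snap: s(t) = 0. Wir haben den Snap s(t) = 0. Durch Einsetzen von t = 2: s(2) = 0.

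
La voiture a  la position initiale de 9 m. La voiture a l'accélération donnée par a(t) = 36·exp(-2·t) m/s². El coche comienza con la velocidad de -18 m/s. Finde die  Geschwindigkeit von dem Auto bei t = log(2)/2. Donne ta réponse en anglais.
We must find the antiderivative of our acceleration equation a(t) = 36·exp(-2·t) 1 time. Taking ∫a(t)dt and applying v(0) = -18, we find v(t) = -18·exp(-2·t). We have velocity v(t) = -18·exp(-2·t). Substituting t = log(2)/2: v(log(2)/2) = -9.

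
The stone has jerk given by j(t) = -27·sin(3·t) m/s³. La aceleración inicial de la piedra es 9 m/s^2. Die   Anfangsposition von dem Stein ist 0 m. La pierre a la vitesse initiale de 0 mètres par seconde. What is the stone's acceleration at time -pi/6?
Starting from jerk j(t) = -27·sin(3·t), we take 1 integral. The integral of jerk is acceleration. Using a(0) = 9, we get a(t) = 9·cos(3·t). We have acceleration a(t) = 9·cos(3·t). Substituting t = -pi/6: a(-pi/6) = 0.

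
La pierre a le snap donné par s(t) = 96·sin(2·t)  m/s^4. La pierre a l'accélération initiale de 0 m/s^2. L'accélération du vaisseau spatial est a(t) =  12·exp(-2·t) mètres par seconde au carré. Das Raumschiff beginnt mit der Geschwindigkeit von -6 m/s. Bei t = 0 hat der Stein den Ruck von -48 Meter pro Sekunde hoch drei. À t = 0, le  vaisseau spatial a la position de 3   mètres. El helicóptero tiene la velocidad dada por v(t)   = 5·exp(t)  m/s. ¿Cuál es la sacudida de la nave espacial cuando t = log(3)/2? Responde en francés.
En partant de l'accélération a(t) = 12·exp(-2·t), nous prenons 1 dérivée. En dérivant l'accélération, nous obtenons le jerk: j(t) = -24·exp(-2·t). En utilisant j(t) = -24·exp(-2·t) et en substituant t = log(3)/2, nous trouvons j = -8.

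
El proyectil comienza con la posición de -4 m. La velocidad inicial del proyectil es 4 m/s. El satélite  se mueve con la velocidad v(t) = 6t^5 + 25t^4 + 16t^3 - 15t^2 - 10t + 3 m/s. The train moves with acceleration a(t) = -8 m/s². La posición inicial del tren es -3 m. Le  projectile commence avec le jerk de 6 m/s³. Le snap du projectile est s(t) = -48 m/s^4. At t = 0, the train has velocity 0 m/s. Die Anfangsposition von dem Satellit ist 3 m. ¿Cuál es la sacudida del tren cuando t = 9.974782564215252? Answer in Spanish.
Para resolver esto, necesitamos tomar 1 derivada de nuestra ecuación de la aceleración a(t) = -8. Derivando la aceleración, obtenemos la sacudida: j(t) = 0. De la ecuación de la sacudida j(t) = 0, sustituimos t = 9.974782564215252 para obtener j = 0.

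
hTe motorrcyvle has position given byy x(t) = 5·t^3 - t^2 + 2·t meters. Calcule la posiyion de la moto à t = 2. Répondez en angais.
Using x(t) = 5·t^3 - t^2 + 2·t and substituting t = 2, we find x = 40.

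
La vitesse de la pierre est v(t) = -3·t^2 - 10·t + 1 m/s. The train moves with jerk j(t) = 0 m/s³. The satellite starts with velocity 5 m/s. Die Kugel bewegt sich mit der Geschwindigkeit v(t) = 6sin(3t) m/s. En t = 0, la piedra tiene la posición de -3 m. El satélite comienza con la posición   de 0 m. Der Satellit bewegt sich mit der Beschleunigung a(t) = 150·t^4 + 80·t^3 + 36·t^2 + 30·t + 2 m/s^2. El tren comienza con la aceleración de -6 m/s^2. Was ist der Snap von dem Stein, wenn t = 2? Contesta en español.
Debemos derivar nuestra ecuación de la velocidad v(t) = -3·t^2 - 10·t + 1 3 veces. Tomando d/dt de v(t), encontramos a(t) = -6·t - 10. La derivada de la aceleración da la sacudida: j(t) = -6. La derivada de la sacudida da el snap: s(t) = 0. De la ecuación del snap s(t) = 0, sustituimos t = 2 para obtener s = 0.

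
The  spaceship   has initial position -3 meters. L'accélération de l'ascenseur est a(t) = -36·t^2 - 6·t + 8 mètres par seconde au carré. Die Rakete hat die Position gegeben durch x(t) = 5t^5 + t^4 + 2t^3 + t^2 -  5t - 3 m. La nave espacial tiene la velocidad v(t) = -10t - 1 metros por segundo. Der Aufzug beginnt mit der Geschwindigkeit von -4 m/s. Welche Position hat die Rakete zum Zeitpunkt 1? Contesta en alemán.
Wir haben die Position x(t) = 5·t^5 + t^4 + 2·t^3 + t^2 - 5·t - 3. Durch Einsetzen von t = 1: x(1) = 1.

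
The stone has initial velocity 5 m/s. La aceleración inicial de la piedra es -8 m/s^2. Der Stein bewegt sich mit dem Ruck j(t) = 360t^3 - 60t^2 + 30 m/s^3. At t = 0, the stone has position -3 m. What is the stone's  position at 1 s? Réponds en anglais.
We must find the integral of our jerk equation j(t) = 360·t^3 - 60·t^2 + 30 3 times. Integrating jerk and using the initial condition a(0) = -8, we get a(t) = 90·t^4 - 20·t^3 + 30·t - 8. The integral of acceleration is velocity. Using v(0) = 5, we get v(t) = 18·t^5 - 5·t^4 + 15·t^2 - 8·t + 5. Taking ∫v(t)dt and applying x(0) = -3, we find x(t) = 3·t^6 - t^5 + 5·t^3 - 4·t^2 + 5·t - 3. Using x(t) = 3·t^6 - t^5 + 5·t^3 - 4·t^2 + 5·t - 3 and substituting t = 1, we find x = 5.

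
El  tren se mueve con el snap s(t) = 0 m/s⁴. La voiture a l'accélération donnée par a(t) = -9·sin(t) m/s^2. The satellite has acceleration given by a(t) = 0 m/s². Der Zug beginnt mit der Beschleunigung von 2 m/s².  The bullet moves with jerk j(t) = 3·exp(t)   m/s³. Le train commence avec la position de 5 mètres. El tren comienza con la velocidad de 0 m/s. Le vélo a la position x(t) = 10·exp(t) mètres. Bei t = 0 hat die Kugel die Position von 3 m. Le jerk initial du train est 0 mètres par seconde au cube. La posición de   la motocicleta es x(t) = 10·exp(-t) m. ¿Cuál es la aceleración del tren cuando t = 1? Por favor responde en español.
Debemos encontrar la integral de nuestra ecuación del snap s(t) = 0 2 veces. Integrando el snap y usando la condición inicial j(0) = 0, obtenemos j(t) = 0. La antiderivada de la sacudida, con a(0) = 2, da la aceleración: a(t) = 2. De la ecuación de la aceleración a(t) = 2, sustituimos t = 1 para obtener a = 2.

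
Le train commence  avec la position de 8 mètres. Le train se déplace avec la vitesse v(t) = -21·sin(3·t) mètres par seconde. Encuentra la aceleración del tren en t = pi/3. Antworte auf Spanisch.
Debemos derivar nuestra ecuación de la velocidad v(t) = -21·sin(3·t) 1 vez. Tomando d/dt de v(t), encontramos a(t) = -63·cos(3·t). Tenemos la aceleración a(t) = -63·cos(3·t). Sustituyendo t = pi/3: a(pi/3) = 63.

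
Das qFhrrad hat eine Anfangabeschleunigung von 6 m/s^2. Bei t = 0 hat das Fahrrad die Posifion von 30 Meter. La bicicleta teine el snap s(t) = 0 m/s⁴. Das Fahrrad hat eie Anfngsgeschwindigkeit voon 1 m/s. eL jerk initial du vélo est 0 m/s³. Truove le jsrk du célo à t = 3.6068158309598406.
Pour résoudre ceci, nous devons prendre 1 primitive de notre équation du snap s(t) = 0. La primitive du snap, avec j(0) = 0, donne le jerk: j(t) = 0. De l'équation du jerk j(t) = 0, nous substituons t = 3.6068158309598406 pour obtenir j = 0.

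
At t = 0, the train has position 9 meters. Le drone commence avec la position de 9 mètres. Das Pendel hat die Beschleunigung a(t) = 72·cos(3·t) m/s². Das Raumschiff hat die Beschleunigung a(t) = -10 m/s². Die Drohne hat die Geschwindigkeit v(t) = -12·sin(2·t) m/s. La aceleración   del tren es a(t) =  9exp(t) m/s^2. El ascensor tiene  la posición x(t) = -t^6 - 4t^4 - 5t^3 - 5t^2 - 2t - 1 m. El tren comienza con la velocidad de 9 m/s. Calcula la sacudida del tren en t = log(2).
Partiendo de la aceleración a(t) = 9·exp(t), tomamos 1 derivada. Derivando la aceleración, obtenemos la sacudida: j(t) = 9·exp(t). De la ecuación de la sacudida j(t) = 9·exp(t), sustituimos t = log(2) para obtener j = 18.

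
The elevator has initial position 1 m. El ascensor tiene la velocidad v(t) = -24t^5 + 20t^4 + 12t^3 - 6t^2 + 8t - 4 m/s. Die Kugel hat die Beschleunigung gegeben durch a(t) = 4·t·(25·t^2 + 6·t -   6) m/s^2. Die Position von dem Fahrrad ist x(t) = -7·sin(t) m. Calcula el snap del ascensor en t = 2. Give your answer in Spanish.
Para resolver esto, necesitamos tomar 3 derivadas de nuestra ecuación de la velocidad v(t) = -24·t^5 + 20·t^4 + 12·t^3 - 6·t^2 + 8·t - 4. La derivada de la velocidad da la aceleración: a(t) = -120·t^4 + 80·t^3 + 36·t^2 - 12·t + 8. Derivando la aceleración, obtenemos la sacudida: j(t) = -480·t^3 + 240·t^2 + 72·t - 12. La derivada de la sacudida da el snap: s(t) = -1440·t^2 + 480·t + 72. Usando s(t) = -1440·t^2 + 480·t + 72 y sustituyendo t = 2, encontramos s = -4728.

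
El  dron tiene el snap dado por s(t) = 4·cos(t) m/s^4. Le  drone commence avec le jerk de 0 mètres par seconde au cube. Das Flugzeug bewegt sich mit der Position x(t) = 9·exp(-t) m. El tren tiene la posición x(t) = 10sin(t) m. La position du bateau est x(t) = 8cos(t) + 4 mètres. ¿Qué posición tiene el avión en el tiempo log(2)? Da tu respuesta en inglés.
From the given position equation x(t) = 9·exp(-t), we substitute t = log(2) to get x = 9/2.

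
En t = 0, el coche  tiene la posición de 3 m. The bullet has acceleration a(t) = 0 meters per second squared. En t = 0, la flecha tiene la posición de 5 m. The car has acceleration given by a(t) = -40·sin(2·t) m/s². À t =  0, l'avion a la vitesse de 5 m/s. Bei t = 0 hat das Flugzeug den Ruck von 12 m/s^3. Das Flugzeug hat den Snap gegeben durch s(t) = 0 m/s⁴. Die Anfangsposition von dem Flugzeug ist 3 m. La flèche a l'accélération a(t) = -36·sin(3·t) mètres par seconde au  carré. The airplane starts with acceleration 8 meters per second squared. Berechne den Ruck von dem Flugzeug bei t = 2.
Um dies zu lösen, müssen wir 1 Integral unserer Gleichung für den Snap s(t) = 0 finden. Mit ∫s(t)dt und Anwendung von j(0) = 12, finden wir j(t) = 12. Aus der Gleichung für den Ruck j(t) = 12, setzen wir t = 2 ein und erhalten j = 12.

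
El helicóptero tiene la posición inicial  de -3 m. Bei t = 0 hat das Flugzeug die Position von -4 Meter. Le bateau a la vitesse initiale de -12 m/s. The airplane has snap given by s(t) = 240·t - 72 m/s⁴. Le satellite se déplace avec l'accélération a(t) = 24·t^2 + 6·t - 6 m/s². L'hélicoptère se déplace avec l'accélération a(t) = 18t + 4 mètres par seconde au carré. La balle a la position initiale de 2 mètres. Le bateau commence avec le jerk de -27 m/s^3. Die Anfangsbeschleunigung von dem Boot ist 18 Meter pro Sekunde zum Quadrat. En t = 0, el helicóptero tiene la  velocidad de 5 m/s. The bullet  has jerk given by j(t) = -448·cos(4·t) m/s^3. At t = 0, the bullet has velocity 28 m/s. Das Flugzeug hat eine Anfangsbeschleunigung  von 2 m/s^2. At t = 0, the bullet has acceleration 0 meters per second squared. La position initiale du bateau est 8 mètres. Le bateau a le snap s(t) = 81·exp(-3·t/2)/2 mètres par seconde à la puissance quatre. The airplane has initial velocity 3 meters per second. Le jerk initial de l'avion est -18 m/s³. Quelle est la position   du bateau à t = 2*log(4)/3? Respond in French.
Nous devons trouver l'intégrale de notre équation du snap s(t) = 81·exp(-3·t/2)/2 4 fois. L'intégrale du snap, avec j(0) = -27, donne le jerk: j(t) = -27·exp(-3·t/2). L'intégrale du jerk, avec a(0) = 18, donne l'accélération: a(t) = 18·exp(-3·t/2). En prenant ∫a(t)dt et en appliquant v(0) = -12, nous trouvons v(t) = -12·exp(-3·t/2). L'intégrale de la vitesse est la position. En utilisant x(0) = 8, nous obtenons x(t) = 8·exp(-3·t/2). De l'équation de la position x(t) = 8·exp(-3·t/2), nous substituons t = 2*log(4)/3 pour obtenir x = 2.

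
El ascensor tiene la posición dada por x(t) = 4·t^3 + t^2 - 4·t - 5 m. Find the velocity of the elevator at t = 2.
We must differentiate our position equation x(t) = 4·t^3 + t^2 - 4·t - 5 1 time. The derivative of position gives velocity: v(t) = 12·t^2 + 2·t - 4. Using v(t) = 12·t^2 + 2·t - 4 and substituting t = 2, we find v = 48.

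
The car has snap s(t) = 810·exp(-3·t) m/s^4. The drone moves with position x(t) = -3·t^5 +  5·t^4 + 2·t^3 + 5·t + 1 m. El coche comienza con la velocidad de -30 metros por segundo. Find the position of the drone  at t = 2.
Using x(t) = -3·t^5 + 5·t^4 + 2·t^3 + 5·t + 1 and substituting t = 2, we find x = 11.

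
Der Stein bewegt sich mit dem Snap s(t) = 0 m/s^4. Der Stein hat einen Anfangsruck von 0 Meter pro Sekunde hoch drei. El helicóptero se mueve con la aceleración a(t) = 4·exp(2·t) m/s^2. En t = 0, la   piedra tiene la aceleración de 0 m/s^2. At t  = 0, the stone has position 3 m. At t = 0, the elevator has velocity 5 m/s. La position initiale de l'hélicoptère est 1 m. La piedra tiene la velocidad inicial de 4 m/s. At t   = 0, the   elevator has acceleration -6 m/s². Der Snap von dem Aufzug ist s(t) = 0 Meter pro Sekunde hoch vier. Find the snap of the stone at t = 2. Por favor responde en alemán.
Aus der Gleichung für den Snap s(t) = 0, setzen wir t = 2 ein und erhalten s = 0.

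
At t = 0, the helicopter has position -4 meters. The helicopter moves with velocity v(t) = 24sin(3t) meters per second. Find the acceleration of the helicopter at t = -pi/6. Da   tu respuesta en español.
Debemos derivar nuestra ecuación de la velocidad v(t) = 24·sin(3·t) 1 vez. La derivada de la velocidad da la aceleración: a(t) = 72·cos(3·t). Usando a(t) = 72·cos(3·t) y sustituyendo t = -pi/6, encontramos a = 0.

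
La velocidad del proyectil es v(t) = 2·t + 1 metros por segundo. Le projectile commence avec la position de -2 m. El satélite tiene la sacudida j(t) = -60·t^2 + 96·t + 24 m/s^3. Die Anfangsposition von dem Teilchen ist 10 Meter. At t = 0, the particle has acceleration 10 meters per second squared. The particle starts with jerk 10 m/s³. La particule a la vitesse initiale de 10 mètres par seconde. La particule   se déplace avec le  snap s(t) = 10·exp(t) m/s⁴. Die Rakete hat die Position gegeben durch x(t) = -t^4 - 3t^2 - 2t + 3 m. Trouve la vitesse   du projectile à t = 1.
De l'équation de la vitesse v(t) = 2·t + 1, nous substituons t = 1 pour obtenir v = 3.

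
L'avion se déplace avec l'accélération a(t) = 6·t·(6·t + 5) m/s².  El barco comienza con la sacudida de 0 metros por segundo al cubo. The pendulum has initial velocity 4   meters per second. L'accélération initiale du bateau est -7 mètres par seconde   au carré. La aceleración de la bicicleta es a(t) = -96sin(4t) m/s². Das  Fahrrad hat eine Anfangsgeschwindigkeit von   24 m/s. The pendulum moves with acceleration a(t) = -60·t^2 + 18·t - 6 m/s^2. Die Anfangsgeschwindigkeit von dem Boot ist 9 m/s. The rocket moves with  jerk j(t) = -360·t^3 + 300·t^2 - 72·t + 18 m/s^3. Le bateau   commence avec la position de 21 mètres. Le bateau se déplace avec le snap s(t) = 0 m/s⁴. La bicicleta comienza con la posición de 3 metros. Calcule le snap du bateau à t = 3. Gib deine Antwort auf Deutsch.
Mit s(t) = 0 und Einsetzen von t = 3, finden wir s = 0.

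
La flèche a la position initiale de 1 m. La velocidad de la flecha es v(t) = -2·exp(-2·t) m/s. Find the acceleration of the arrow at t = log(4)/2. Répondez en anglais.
We must differentiate our velocity equation v(t) = -2·exp(-2·t) 1 time. Taking d/dt of v(t), we find a(t) = 4·exp(-2·t). From the given acceleration equation a(t) = 4·exp(-2·t), we substitute t = log(4)/2 to get a = 1.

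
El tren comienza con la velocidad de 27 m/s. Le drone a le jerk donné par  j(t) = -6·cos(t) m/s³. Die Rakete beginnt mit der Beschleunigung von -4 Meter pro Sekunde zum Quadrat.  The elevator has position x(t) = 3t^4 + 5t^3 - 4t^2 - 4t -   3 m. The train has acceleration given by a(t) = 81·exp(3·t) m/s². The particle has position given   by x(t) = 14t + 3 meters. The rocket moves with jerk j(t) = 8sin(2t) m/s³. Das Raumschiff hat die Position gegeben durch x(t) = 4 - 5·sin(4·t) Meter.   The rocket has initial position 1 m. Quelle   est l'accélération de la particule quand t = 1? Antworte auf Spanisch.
Para resolver esto, necesitamos tomar 2 derivadas de nuestra ecuación de la posición x(t) = 14·t + 3. Tomando d/dt de x(t), encontramos v(t) = 14. Derivando la velocidad, obtenemos la aceleración: a(t) = 0. Usando a(t) = 0 y sustituyendo t = 1, encontramos a = 0.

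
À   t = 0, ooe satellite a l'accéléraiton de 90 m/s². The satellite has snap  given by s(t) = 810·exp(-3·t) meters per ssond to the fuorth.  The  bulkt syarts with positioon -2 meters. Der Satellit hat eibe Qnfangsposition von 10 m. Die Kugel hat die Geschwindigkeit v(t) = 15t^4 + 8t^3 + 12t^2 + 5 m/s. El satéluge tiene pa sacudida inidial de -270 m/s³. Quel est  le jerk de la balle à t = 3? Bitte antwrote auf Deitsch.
Wir müssen unsere Gleichung für die Geschwindigkeit v(t) = 15·t^4 + 8·t^3 + 12·t^2 + 5 2-mal ableiten. Durch Ableiten von der Geschwindigkeit erhalten wir die Beschleunigung: a(t) = 60·t^3 + 24·t^2 + 24·t. Die Ableitung von der Beschleunigung ergibt den Ruck: j(t) = 180·t^2 + 48·t + 24. Aus der Gleichung für den Ruck j(t) = 180·t^2 + 48·t + 24, setzen wir t = 3 ein und erhalten j = 1788.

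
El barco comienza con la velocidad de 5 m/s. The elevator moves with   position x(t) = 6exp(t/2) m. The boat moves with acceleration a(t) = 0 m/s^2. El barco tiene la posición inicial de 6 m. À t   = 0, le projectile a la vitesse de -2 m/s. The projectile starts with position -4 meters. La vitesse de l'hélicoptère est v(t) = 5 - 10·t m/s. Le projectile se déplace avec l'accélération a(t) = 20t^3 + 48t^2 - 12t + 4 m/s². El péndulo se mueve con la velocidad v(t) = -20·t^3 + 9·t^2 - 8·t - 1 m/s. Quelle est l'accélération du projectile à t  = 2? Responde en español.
De la ecuación de la aceleración a(t) = 20·t^3 + 48·t^2 - 12·t + 4, sustituimos t = 2 para obtener a = 332.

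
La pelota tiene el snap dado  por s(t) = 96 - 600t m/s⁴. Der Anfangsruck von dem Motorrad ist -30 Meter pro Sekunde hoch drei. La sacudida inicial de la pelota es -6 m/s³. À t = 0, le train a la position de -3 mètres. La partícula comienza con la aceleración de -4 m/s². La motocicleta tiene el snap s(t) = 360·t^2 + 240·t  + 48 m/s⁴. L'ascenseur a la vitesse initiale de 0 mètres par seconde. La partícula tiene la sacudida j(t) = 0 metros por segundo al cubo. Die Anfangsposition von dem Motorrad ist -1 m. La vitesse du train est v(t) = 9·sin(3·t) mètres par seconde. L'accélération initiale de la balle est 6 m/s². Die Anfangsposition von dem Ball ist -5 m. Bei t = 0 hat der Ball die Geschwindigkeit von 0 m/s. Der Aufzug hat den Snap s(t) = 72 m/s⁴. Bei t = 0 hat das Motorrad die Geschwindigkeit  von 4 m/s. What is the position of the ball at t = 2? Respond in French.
Pour résoudre ceci, nous devons prendre 4 primitives de notre équation du snap s(t) = 96 - 600·t. L'intégrale du snap est le jerk. En utilisant j(0) = -6, nous obtenons j(t) = -300·t^2 + 96·t - 6. En prenant ∫j(t)dt et en appliquant a(0) = 6, nous trouvons a(t) = -100·t^3 + 48·t^2 - 6·t + 6. La primitive de l'accélération est la vitesse. En utilisant v(0) = 0, nous obtenons v(t) = t·(-25·t^3 + 16·t^2 - 3·t + 6). En prenant ∫v(t)dt et en appliquant x(0) = -5, nous trouvons x(t) = -5·t^5 + 4·t^4 - t^3 + 3·t^2 - 5. De l'équation de la position x(t) = -5·t^5 + 4·t^4 - t^3 + 3·t^2 - 5, nous substituons t = 2 pour obtenir x = -97.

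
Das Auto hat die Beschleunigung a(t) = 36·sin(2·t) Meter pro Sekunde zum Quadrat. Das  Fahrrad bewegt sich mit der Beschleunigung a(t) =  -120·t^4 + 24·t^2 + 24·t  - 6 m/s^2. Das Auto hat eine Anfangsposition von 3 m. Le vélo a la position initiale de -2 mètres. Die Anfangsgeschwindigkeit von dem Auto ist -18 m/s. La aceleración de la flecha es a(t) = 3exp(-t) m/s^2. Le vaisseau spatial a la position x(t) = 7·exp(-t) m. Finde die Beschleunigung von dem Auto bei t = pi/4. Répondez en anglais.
We have acceleration a(t) = 36·sin(2·t). Substituting t = pi/4: a(pi/4) = 36.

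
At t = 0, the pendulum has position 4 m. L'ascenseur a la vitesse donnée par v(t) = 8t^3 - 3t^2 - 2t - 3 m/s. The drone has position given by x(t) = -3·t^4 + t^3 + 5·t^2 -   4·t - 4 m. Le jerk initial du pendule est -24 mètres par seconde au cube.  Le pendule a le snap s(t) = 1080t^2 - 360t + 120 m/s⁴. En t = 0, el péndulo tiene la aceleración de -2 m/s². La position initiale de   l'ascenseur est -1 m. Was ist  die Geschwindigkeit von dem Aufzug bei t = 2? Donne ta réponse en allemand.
Mit v(t) = 8·t^3 - 3·t^2 - 2·t - 3 und Einsetzen von t = 2, finden wir v = 45.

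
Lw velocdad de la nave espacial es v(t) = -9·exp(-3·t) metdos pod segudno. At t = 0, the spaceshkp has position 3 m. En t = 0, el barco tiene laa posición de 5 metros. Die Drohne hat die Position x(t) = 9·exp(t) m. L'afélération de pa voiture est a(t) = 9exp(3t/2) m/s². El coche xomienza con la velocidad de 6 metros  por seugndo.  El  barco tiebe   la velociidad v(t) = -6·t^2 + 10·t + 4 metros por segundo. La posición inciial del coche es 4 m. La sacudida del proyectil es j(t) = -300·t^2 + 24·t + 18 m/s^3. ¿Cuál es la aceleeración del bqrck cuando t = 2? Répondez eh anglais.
We must differentiate our velocity equation v(t) = -6·t^2 + 10·t + 4 1 time. The derivative of velocity gives acceleration: a(t) = 10 - 12·t. From the given acceleration equation a(t) = 10 - 12·t, we substitute t = 2 to get a = -14.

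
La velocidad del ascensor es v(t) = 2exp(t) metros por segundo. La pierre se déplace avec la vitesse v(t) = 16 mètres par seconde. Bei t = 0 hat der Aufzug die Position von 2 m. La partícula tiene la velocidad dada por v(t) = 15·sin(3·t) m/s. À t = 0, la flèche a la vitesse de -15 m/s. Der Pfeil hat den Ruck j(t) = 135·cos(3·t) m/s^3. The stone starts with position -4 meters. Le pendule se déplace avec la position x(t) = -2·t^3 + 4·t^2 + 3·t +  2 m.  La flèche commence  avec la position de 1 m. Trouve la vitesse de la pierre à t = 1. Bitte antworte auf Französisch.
En utilisant v(t) = 16 et en substituant t = 1, nous trouvons v = 16.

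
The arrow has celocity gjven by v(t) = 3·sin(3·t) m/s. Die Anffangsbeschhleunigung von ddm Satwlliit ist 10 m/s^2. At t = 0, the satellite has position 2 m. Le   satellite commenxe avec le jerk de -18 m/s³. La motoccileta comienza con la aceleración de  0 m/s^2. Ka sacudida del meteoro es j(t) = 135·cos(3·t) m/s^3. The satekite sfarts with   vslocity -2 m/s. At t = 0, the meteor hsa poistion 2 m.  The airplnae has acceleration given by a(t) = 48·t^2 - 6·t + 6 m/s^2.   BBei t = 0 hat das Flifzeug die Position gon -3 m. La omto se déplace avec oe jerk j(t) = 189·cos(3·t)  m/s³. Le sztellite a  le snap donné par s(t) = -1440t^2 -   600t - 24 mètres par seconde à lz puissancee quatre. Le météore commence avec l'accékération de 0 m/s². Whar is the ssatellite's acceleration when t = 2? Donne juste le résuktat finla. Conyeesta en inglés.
At t = 2, a = -2794.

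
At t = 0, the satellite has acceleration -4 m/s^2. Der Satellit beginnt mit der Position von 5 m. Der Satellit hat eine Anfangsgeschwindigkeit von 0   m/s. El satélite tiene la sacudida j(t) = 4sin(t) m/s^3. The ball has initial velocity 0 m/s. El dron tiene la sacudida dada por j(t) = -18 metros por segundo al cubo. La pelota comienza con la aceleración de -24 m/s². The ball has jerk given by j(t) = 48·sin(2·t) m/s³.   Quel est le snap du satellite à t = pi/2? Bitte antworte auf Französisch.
Pour résoudre ceci, nous devons prendre 1 dérivée de notre équation du jerk j(t) = 4·sin(t). En dérivant le jerk, nous obtenons le snap: s(t) = 4·cos(t). De l'équation du snap s(t) = 4·cos(t), nous substituons t = pi/2 pour obtenir s = 0.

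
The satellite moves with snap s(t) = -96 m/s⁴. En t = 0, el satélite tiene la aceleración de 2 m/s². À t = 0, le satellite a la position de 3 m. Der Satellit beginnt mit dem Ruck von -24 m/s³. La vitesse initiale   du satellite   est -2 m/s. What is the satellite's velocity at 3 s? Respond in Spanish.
Necesitamos integrar nuestra ecuación del snap s(t) = -96 3 veces. Tomando ∫s(t)dt y aplicando j(0) = -24, encontramos j(t) = -96·t - 24. Integrando la sacudida y usando la condición inicial a(0) = 2, obtenemos a(t) = -48·t^2 - 24·t + 2. La integral de la aceleración es la velocidad. Usando v(0) = -2, obtenemos v(t) = -16·t^3 - 12·t^2 + 2·t - 2. Usando v(t) = -16·t^3 - 12·t^2 + 2·t - 2 y sustituyendo t = 3, encontramos v = -536.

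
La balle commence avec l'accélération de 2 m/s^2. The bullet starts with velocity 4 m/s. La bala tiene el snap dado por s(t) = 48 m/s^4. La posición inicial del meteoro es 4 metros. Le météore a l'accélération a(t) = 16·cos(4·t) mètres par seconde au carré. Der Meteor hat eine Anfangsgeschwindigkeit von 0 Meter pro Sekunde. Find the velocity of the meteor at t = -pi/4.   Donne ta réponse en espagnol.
Partiendo de la aceleración a(t) = 16·cos(4·t), tomamos 1 antiderivada. Tomando ∫a(t)dt y aplicando v(0) = 0, encontramos v(t) = 4·sin(4·t). Usando v(t) = 4·sin(4·t) y sustituyendo t = -pi/4, encontramos v = 0.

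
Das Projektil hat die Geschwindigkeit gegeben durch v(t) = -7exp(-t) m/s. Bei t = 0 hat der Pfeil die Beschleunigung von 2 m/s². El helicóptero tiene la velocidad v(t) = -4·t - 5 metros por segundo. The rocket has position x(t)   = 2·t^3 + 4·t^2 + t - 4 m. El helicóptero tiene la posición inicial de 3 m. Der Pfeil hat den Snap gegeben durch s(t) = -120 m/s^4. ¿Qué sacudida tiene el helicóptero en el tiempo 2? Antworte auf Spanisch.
Para resolver esto, necesitamos tomar 2 derivadas de nuestra ecuación de la velocidad v(t) = -4·t - 5. Tomando d/dt de v(t), encontramos a(t) = -4. Tomando d/dt de a(t), encontramos j(t) = 0. Tenemos la sacudida j(t) = 0. Sustituyendo t = 2: j(2) = 0.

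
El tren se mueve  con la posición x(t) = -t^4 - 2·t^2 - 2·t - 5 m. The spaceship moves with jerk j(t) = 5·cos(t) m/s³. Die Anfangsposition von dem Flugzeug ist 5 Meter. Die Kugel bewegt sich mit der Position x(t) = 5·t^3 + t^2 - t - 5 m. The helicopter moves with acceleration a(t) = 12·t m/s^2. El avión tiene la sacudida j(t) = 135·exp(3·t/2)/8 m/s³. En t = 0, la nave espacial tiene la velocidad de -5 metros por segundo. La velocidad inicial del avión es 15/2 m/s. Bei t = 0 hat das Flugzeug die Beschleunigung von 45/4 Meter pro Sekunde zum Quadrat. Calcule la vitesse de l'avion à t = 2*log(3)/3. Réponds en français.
Nous devons intégrer notre équation du jerk j(t) = 135·exp(3·t/2)/8 2 fois. L'intégrale du jerk, avec a(0) = 45/4, donne l'accélération: a(t) = 45·exp(3·t/2)/4. L'intégrale de l'accélération, avec v(0) = 15/2, donne la vitesse: v(t) = 15·exp(3·t/2)/2. Nous avons la vitesse v(t) = 15·exp(3·t/2)/2. En substituant t = 2*log(3)/3: v(2*log(3)/3) = 45/2.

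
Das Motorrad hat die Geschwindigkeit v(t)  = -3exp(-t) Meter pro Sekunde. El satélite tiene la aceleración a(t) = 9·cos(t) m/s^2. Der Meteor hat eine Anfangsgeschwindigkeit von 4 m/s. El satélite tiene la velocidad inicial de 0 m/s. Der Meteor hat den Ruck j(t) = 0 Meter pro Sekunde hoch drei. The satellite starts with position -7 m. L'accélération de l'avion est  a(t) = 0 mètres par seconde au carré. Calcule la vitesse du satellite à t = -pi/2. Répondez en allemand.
Wir müssen unsere Gleichung für die Beschleunigung a(t) = 9·cos(t) 1-mal integrieren. Durch Integration von der Beschleunigung und Verwendung der Anfangsbedingung v(0) = 0, erhalten wir v(t) = 9·sin(t). Mit v(t) = 9·sin(t) und Einsetzen von t = -pi/2, finden wir v = -9.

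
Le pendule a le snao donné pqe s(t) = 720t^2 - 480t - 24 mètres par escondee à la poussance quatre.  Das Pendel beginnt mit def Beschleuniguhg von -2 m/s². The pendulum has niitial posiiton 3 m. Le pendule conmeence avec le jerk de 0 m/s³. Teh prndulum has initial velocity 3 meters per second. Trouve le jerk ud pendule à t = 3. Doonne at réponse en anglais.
We must find the antiderivative of our snap equation s(t) = 720·t^2 - 480·t - 24 1 time. Finding the integral of s(t) and using j(0) = 0: j(t) = 24·t·(10·t^2 - 10·t - 1). From the given jerk equation j(t) = 24·t·(10·t^2 - 10·t - 1), we substitute t = 3 to get j = 4248.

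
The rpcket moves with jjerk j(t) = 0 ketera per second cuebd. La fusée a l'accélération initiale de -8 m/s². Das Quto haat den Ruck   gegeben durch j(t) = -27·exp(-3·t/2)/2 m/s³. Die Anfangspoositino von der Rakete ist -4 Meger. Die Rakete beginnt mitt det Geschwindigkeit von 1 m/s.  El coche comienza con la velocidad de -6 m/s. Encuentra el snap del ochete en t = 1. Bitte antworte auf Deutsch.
Wir müssen unsere Gleichung für den Ruck j(t) = 0 1-mal ableiten. Durch Ableiten von dem Ruck erhalten wir den Snap: s(t) = 0. Wir haben den Snap s(t) = 0. Durch Einsetzen von t = 1: s(1) = 0.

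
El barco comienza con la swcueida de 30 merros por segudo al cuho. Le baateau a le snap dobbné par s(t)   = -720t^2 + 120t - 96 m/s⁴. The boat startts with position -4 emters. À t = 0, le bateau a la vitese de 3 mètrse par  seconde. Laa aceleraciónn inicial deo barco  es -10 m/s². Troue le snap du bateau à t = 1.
Nous avons le snap s(t) = -720·t^2 + 120·t - 96. En substituant t = 1: s(1) = -696.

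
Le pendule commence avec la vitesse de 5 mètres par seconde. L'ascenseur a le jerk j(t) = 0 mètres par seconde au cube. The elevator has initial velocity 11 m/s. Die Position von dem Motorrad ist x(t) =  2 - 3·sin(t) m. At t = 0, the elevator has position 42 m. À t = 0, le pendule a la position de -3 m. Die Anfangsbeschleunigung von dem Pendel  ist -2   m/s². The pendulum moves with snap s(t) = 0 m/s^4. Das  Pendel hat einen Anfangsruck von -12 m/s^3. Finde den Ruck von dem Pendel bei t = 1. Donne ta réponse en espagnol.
Necesitamos integrar nuestra ecuación del snap s(t) = 0 1 vez. Integrando el snap y usando la condición inicial j(0) = -12, obtenemos j(t) = -12. Tenemos la sacudida j(t) = -12. Sustituyendo t = 1: j(1) = -12.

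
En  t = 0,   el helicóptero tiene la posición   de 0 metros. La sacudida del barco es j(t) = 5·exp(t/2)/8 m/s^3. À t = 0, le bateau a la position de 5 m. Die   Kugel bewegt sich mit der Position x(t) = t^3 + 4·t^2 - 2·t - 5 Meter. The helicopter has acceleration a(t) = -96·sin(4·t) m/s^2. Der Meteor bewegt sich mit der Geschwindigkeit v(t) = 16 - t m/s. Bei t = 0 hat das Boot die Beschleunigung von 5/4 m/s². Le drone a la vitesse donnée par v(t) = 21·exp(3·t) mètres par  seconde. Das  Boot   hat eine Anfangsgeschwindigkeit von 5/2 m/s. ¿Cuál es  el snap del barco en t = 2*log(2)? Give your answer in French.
En partant du jerk j(t) = 5·exp(t/2)/8, nous prenons 1 dérivée. En prenant d/dt de j(t), nous trouvons s(t) = 5·exp(t/2)/16. En utilisant s(t) = 5·exp(t/2)/16 et en substituant t = 2*log(2), nous trouvons s = 5/8.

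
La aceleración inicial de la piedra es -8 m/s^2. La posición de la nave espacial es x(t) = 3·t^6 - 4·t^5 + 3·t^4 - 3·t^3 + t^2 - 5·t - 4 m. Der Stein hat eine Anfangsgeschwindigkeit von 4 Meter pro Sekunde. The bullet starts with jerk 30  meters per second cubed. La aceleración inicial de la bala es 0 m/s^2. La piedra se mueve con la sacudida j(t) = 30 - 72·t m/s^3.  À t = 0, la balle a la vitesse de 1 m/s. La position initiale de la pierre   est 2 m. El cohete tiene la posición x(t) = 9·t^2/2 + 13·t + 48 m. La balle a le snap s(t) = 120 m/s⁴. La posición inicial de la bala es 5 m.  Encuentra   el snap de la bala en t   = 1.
Tenemos el snap s(t) = 120. Sustituyendo t = 1: s(1) = 120.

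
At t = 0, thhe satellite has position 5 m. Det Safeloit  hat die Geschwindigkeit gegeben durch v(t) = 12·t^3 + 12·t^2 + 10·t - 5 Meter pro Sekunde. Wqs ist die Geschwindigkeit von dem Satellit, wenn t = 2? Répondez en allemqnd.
Aus der Gleichung für die Geschwindigkeit v(t) = 12·t^3 + 12·t^2 + 10·t - 5, setzen wir t = 2 ein und erhalten v = 159.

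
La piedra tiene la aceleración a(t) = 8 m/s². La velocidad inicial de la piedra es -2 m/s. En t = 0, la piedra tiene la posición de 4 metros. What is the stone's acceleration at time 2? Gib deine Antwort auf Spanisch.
Tenemos la aceleración a(t) = 8. Sustituyendo t = 2: a(2) = 8.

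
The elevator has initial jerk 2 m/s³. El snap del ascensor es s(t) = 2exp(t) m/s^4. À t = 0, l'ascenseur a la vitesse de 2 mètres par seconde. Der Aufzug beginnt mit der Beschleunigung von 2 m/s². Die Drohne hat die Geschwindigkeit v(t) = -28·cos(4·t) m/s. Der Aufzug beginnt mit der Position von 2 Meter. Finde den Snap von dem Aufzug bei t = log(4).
Aus der Gleichung für den Snap s(t) = 2·exp(t), setzen wir t = log(4) ein und erhalten s = 8.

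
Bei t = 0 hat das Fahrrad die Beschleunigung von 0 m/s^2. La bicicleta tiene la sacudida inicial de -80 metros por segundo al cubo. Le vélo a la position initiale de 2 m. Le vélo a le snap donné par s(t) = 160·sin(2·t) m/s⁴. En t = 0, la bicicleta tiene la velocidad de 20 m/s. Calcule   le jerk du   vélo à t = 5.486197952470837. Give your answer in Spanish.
Necesitamos integrar nuestra ecuación del snap s(t) = 160·sin(2·t) 1 vez. Integrando el snap y usando la condición inicial j(0) = -80, obtenemos j(t) = -80·cos(2·t). Usando j(t) = -80·cos(2·t) y sustituyendo t = 5.486197952470837, encontramos j = 1.85410458367463.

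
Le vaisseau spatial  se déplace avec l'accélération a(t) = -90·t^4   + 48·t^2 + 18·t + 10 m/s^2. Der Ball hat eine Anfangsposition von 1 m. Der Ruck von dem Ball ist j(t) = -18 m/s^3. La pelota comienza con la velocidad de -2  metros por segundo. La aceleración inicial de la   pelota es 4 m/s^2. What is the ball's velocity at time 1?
To find the answer, we compute 2 integrals of j(t) = -18. Finding the antiderivative of j(t) and using a(0) = 4: a(t) = 4 - 18·t. The integral of acceleration is velocity. Using v(0) = -2, we get v(t) = -9·t^2 + 4·t - 2. From the given velocity equation v(t) = -9·t^2 + 4·t - 2, we substitute t = 1 to get v = -7.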